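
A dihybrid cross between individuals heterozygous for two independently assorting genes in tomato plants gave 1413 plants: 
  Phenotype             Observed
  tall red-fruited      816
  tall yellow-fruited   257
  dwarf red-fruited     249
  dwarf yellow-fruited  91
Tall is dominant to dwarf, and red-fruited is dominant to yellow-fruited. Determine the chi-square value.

1.843

A dihybrid F₂ with independent assortment and complete dominance at both loci gives a 9:3:3:1 phenotypic ratio.
Expected counts for N = 1413 under a 9:3:3:1 ratio (total parts = 16):
  tall red-fruited: 1413 × 9/16 = 794.8125
  tall yellow-fruited: 1413 × 3/16 = 264.9375
  dwarf red-fruited: 1413 × 3/16 = 264.9375
  dwarf yellow-fruited: 1413 × 1/16 = 88.3125
χ² = Σ (O − E)² / E
  tall red-fruited: (816 − 794.8125)² / 794.8125 = 0.5648
  tall yellow-fruited: (257 − 264.9375)² / 264.9375 = 0.2378
  dwarf red-fruited: (249 − 264.9375)² / 264.9375 = 0.9587
  dwarf yellow-fruited: (91 − 88.3125)² / 88.3125 = 0.0818
χ² = 0.5648 + 0.2378 + 0.9587 + 0.0818 = 1.8431 ≈ 1.843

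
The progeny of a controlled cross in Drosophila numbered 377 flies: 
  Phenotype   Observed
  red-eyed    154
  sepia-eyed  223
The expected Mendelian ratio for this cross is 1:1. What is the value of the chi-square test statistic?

12.629

Under the 1:1 hypothesis (Σ ratio = 2, N = 377):
  red-eyed: 377 × 1/2 = 188.5
  sepia-eyed: 377 × 1/2 = 188.5
χ² = Σ (O − E)² / E
  red-eyed: (154 − 188.5)² / 188.5 = 6.3143
  sepia-eyed: (223 − 188.5)² / 188.5 = 6.3143
χ² = 6.3143 + 6.3143 = 12.6286 ≈ 12.629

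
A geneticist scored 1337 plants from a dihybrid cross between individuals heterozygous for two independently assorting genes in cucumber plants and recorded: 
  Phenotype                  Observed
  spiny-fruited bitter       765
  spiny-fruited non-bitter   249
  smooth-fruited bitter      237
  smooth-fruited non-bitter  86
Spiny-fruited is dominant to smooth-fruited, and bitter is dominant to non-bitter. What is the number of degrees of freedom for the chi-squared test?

A dihybrid F₂ with independent assortment and complete dominance at both loci gives a 9:3:3:1 phenotypic ratio.
A goodness-of-fit test with 4 phenotype classes has df = 4 − 1 = 3.

3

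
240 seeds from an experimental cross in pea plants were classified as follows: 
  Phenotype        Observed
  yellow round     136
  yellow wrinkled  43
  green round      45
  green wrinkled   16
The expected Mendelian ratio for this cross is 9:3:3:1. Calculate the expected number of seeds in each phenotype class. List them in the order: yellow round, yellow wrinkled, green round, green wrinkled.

Under the 9:3:3:1 hypothesis (Σ ratio = 16, N = 240):
  yellow round: 240 × 9/16 = 135
  yellow wrinkled: 240 × 3/16 = 45
  green round: 240 × 3/16 = 45
  green wrinkled: 240 × 1/16 = 15

135, 45, 45, 15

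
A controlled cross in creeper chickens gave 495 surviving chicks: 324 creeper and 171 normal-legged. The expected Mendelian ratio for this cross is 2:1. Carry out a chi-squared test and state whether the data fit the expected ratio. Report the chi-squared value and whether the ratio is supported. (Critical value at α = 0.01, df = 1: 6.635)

Under the 2:1 hypothesis (Σ ratio = 3, N = 495):
  creeper: 495 × 2/3 = 330
  normal-legged: 495 × 1/3 = 165
χ² = Σ (O − E)² / E
  creeper: (324 − 330)² / 330 = 0.1091
  normal-legged: (171 − 165)² / 165 = 0.2182
χ² = 0.1091 + 0.2182 = 0.3273 ≈ 0.327
Degrees of freedom = 2 − 1 = 1; critical value at α = 0.01 is 6.635.
Since 0.327 < 6.635, we fail to reject the null hypothesis — the data are consistent with the 2:1 ratio.

0.327; consistent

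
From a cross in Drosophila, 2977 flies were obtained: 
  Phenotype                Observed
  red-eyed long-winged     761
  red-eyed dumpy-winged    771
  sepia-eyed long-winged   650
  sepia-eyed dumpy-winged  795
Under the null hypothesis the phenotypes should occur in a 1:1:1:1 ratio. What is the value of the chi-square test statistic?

Under the 1:1:1:1 hypothesis (Σ ratio = 4, N = 2977):
  red-eyed long-winged: 2977 × 1/4 = 744.25
  red-eyed dumpy-winged: 2977 × 1/4 = 744.25
  sepia-eyed long-winged: 2977 × 1/4 = 744.25
  sepia-eyed dumpy-winged: 2977 × 1/4 = 744.25
χ² = Σ (O − E)² / E
  red-eyed long-winged: (761 − 744.25)² / 744.25 = 0.3770
  red-eyed dumpy-winged: (771 − 744.25)² / 744.25 = 0.9615
  sepia-eyed long-winged: (650 − 744.25)² / 744.25 = 11.9356
  sepia-eyed dumpy-winged: (795 − 744.25)² / 744.25 = 3.4606
χ² = 0.3770 + 0.9615 + 11.9356 + 3.4606 = 16.7347 ≈ 16.735

16.735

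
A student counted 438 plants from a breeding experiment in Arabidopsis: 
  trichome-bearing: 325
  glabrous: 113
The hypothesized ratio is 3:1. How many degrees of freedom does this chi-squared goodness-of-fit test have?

1

A goodness-of-fit test with 2 phenotype classes has df = 2 − 1 = 1.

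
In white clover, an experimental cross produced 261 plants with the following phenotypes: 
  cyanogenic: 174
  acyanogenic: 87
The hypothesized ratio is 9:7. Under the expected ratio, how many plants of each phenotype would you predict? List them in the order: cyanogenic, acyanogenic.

Total ratio parts = 16. Expected numbers out of 261:
  cyanogenic: 261 × 9/16 = 146.8125
  acyanogenic: 261 × 7/16 = 114.1875

146.8125, 114.1875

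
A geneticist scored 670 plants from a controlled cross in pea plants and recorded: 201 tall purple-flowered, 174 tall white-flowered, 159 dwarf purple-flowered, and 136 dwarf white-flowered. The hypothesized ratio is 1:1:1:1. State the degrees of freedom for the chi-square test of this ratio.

A goodness-of-fit test with 4 phenotype classes has df = 4 − 1 = 3.

3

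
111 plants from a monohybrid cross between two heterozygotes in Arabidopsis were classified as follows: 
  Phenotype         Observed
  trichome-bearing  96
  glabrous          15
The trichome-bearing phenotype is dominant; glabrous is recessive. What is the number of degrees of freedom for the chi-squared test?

1

For a monohybrid cross between heterozygotes with complete dominance, the expected phenotypic ratio is 3:1.
A goodness-of-fit test with 2 phenotype classes has df = 2 − 1 = 1.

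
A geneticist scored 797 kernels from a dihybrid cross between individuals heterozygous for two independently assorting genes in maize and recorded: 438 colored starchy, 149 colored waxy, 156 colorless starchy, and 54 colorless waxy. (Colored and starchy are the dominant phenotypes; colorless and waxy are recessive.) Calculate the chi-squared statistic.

0.879

A dihybrid F₂ with independent assortment and complete dominance at both loci gives a 9:3:3:1 phenotypic ratio.
The 9:3:3:1 ratio has 16 parts, so with N = 797 the expected counts are:
  colored starchy: 797 × 9/16 = 448.3125
  colored waxy: 797 × 3/16 = 149.4375
  colorless starchy: 797 × 3/16 = 149.4375
  colorless waxy: 797 × 1/16 = 49.8125
χ² = Σ (O − E)² / E
  colored starchy: (438 − 448.3125)² / 448.3125 = 0.2372
  colored waxy: (149 − 149.4375)² / 149.4375 = 0.0013
  colorless starchy: (156 − 149.4375)² / 149.4375 = 0.2882
  colorless waxy: (54 − 49.8125)² / 49.8125 = 0.3520
χ² = 0.2372 + 0.0013 + 0.2882 + 0.3520 = 0.8787 ≈ 0.879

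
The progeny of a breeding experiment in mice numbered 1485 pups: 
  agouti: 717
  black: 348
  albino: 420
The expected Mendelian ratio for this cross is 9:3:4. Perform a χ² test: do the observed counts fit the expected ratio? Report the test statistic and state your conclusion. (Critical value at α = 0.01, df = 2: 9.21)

Total ratio parts = 16. Expected numbers out of 1485:
  agouti: 1485 × 9/16 = 835.3125
  black: 1485 × 3/16 = 278.4375
  albino: 1485 × 4/16 = 371.25
χ² = Σ (O − E)² / E
  agouti: (717 − 835.3125)² / 835.3125 = 16.7576
  black: (348 − 278.4375)² / 278.4375 = 17.3789
  albino: (420 − 371.25)² / 371.25 = 6.4015
χ² = 16.7576 + 17.3789 + 6.4015 = 40.538
Degrees of freedom = 3 − 1 = 2; critical value at α = 0.01 is 9.21.
Since 40.538 > 9.21, we reject the null hypothesis — the data do not fit the 9:3:4 ratio.

40.538; not consistent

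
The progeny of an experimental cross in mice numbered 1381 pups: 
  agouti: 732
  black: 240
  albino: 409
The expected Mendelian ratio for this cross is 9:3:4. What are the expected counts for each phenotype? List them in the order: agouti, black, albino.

776.8125, 258.9375, 345.25

Total ratio parts = 16. Expected numbers out of 1381:
  agouti: 1381 × 9/16 = 776.8125
  black: 1381 × 3/16 = 258.9375
  albino: 1381 × 4/16 = 345.25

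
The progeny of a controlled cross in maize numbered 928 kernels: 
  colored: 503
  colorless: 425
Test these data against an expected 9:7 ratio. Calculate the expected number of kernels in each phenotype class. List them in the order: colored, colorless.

The 9:7 ratio has 16 parts, so with N = 928 the expected counts are:
  colored: 928 × 9/16 = 522
  colorless: 928 × 7/16 = 406

522, 406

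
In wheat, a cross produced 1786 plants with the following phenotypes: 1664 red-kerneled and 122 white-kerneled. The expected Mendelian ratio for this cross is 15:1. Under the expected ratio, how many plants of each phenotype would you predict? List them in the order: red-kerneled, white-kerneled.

The 15:1 ratio has 16 parts, so with N = 1786 the expected counts are:
  red-kerneled: 1786 × 15/16 = 1674.375
  white-kerneled: 1786 × 1/16 = 111.625

1674.375, 111.625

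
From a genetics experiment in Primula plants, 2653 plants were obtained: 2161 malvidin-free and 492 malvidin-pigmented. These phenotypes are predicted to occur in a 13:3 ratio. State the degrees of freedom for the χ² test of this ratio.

1

A goodness-of-fit test with 2 phenotype classes has df = 2 − 1 = 1.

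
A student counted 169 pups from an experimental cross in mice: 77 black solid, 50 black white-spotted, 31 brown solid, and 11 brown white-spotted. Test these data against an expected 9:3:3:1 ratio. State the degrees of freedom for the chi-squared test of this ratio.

A goodness-of-fit test with 4 phenotype classes has df = 4 − 1 = 3.

3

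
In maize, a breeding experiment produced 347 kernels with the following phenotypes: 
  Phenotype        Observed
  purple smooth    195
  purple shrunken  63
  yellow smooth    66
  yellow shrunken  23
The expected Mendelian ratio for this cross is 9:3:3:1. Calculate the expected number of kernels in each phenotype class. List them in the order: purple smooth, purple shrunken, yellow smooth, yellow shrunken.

195.1875, 65.0625, 65.0625, 21.6875

The 9:3:3:1 ratio has 16 parts, so with N = 347 the expected counts are:
  purple smooth: 347 × 9/16 = 195.1875
  purple shrunken: 347 × 3/16 = 65.0625
  yellow smooth: 347 × 3/16 = 65.0625
  yellow shrunken: 347 × 1/16 = 21.6875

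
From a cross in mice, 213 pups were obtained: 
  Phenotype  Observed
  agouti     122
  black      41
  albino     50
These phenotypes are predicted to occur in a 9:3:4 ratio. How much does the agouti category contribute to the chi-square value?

Expected counts for N = 213 under a 9:3:4 ratio (total parts = 16):
  agouti: 213 × 9/16 = 119.8125
  black: 213 × 3/16 = 39.9375
  albino: 213 × 4/16 = 53.25
Contribution of agouti: (122 − 119.8125)² / 119.8125 = 0.0399

0.040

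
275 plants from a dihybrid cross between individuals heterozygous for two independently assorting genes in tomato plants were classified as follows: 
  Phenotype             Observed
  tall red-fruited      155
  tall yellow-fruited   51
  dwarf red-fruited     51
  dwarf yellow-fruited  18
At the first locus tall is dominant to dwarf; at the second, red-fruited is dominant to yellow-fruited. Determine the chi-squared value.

A dihybrid F₂ with independent assortment and complete dominance at both loci gives a 9:3:3:1 phenotypic ratio.
The 9:3:3:1 ratio has 16 parts, so with N = 275 the expected counts are:
  tall red-fruited: 275 × 9/16 = 154.6875
  tall yellow-fruited: 275 × 3/16 = 51.5625
  dwarf red-fruited: 275 × 3/16 = 51.5625
  dwarf yellow-fruited: 275 × 1/16 = 17.1875
χ² = Σ (O − E)² / E
  tall red-fruited: (155 − 154.6875)² / 154.6875 = 0.0006
  tall yellow-fruited: (51 − 51.5625)² / 51.5625 = 0.0061
  dwarf red-fruited: (51 − 51.5625)² / 51.5625 = 0.0061
  dwarf yellow-fruited: (18 − 17.1875)² / 17.1875 = 0.0384
χ² = 0.0006 + 0.0061 + 0.0061 + 0.0384 = 0.0512 ≈ 0.051

0.051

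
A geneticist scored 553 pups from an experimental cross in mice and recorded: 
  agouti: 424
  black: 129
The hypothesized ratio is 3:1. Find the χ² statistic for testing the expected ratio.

Total ratio parts = 4. Expected numbers out of 553:
  agouti: 553 × 3/4 = 414.75
  black: 553 × 1/4 = 138.25
χ² = Σ (O − E)² / E
  agouti: (424 − 414.75)² / 414.75 = 0.2063
  black: (129 − 138.25)² / 138.25 = 0.6189
χ² = 0.2063 + 0.6189 = 0.8252 ≈ 0.825

0.825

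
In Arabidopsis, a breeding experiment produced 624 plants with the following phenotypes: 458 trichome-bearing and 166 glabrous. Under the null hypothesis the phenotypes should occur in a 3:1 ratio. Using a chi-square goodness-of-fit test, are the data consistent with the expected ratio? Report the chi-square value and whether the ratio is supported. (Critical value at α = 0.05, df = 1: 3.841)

0.855; consistent

Under the 3:1 hypothesis (Σ ratio = 4, N = 624):
  trichome-bearing: 624 × 3/4 = 468
  glabrous: 624 × 1/4 = 156
χ² = Σ (O − E)² / E
  trichome-bearing: (458 − 468)² / 468 = 0.2137
  glabrous: (166 − 156)² / 156 = 0.6410
χ² = 0.2137 + 0.6410 = 0.8547 ≈ 0.855
Degrees of freedom = 2 − 1 = 1; critical value at α = 0.05 is 3.841.
Since 0.855 < 3.841, we fail to reject the null hypothesis — the data are consistent with the 3:1 ratio.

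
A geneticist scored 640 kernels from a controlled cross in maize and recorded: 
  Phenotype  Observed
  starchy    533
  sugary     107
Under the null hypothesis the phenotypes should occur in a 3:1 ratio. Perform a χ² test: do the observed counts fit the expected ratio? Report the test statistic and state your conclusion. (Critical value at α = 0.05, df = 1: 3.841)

Under the 3:1 hypothesis (Σ ratio = 4, N = 640):
  starchy: 640 × 3/4 = 480
  sugary: 640 × 1/4 = 160
χ² = Σ (O − E)² / E
  starchy: (533 − 480)² / 480 = 5.8521
  sugary: (107 − 160)² / 160 = 17.5562
χ² = 5.8521 + 17.5562 = 23.4083 ≈ 23.408
Degrees of freedom = 2 − 1 = 1; critical value at α = 0.05 is 3.841.
Since 23.408 > 3.841, we reject the null hypothesis — the data do not fit the 3:1 ratio.

23.408; not consistent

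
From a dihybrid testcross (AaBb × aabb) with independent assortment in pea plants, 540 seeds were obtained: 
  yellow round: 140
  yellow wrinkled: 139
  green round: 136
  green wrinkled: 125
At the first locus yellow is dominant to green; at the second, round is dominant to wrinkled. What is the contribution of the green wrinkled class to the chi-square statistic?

A dihybrid testcross with independent assortment gives a 1:1:1:1 ratio.
Expected counts for N = 540 under a 1:1:1:1 ratio (total parts = 4):
  yellow round: 540 × 1/4 = 135
  yellow wrinkled: 540 × 1/4 = 135
  green round: 540 × 1/4 = 135
  green wrinkled: 540 × 1/4 = 135
Contribution of green wrinkled: (125 − 135)² / 135 = 0.7407

0.741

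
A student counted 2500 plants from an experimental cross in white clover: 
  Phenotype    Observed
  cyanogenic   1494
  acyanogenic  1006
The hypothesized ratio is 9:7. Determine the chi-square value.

Total ratio parts = 16. Expected numbers out of 2500:
  cyanogenic: 2500 × 9/16 = 1406.25
  acyanogenic: 2500 × 7/16 = 1093.75
χ² = Σ (O − E)² / E
  cyanogenic: (1494 − 1406.25)² / 1406.25 = 5.4756
  acyanogenic: (1006 − 1093.75)² / 1093.75 = 7.0401
χ² = 5.4756 + 7.0401 = 12.5157 ≈ 12.516

12.516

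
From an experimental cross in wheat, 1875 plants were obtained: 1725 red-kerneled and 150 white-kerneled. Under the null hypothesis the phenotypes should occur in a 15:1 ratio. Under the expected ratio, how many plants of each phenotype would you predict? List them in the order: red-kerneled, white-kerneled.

1757.8125, 117.1875

Total ratio parts = 16. Expected numbers out of 1875:
  red-kerneled: 1875 × 15/16 = 1757.8125
  white-kerneled: 1875 × 1/16 = 117.1875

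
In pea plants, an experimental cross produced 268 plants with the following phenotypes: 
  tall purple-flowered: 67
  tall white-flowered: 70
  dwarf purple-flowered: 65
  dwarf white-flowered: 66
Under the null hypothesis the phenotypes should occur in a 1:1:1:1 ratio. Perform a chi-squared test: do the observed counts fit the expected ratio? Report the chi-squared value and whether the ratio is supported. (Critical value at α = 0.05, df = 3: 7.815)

The 1:1:1:1 ratio has 4 parts, so with N = 268 the expected counts are:
  tall purple-flowered: 268 × 1/4 = 67
  tall white-flowered: 268 × 1/4 = 67
  dwarf purple-flowered: 268 × 1/4 = 67
  dwarf white-flowered: 268 × 1/4 = 67
χ² = Σ (O − E)² / E
  tall purple-flowered: (67 − 67)² / 67 = 0.0000
  tall white-flowered: (70 − 67)² / 67 = 0.1343
  dwarf purple-flowered: (65 − 67)² / 67 = 0.0597
  dwarf white-flowered: (66 − 67)² / 67 = 0.0149
χ² = 0.0000 + 0.1343 + 0.0597 + 0.0149 = 0.2089 ≈ 0.209
Degrees of freedom = 4 − 1 = 3; critical value at α = 0.05 is 7.815.
Since 0.209 < 7.815, we fail to reject the null hypothesis — the data are consistent with the 1:1:1:1 ratio.

0.209; consistent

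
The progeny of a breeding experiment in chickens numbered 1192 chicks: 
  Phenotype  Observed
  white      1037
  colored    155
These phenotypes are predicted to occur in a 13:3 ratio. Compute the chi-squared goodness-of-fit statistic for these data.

25.839

Total ratio parts = 16. Expected numbers out of 1192:
  white: 1192 × 13/16 = 968.5
  colored: 1192 × 3/16 = 223.5
χ² = Σ (O − E)² / E
  white: (1037 − 968.5)² / 968.5 = 4.8449
  colored: (155 − 223.5)² / 223.5 = 20.9944
χ² = 4.8449 + 20.9944 = 25.8393 ≈ 25.839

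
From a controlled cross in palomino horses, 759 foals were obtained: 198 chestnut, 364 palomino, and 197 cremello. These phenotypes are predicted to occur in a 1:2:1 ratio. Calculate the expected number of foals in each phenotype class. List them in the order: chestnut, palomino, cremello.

Under the 1:2:1 hypothesis (Σ ratio = 4, N = 759):
  chestnut: 759 × 1/4 = 189.75
  palomino: 759 × 2/4 = 379.5
  cremello: 759 × 1/4 = 189.75

189.75, 379.5, 189.75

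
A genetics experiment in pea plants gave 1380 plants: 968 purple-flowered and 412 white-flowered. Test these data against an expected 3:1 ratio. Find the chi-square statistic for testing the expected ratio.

17.349

Expected counts for N = 1380 under a 3:1 ratio (total parts = 4):
  purple-flowered: 1380 × 3/4 = 1035
  white-flowered: 1380 × 1/4 = 345
χ² = Σ (O − E)² / E
  purple-flowered: (968 − 1035)² / 1035 = 4.3372
  white-flowered: (412 − 345)² / 345 = 13.0116
χ² = 4.3372 + 13.0116 = 17.3488 ≈ 17.349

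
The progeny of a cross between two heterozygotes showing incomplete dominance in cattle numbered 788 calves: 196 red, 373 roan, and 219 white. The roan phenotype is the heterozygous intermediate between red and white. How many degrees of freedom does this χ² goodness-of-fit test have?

2

With incomplete dominance, a heterozygote × heterozygote cross gives a 1:2:1 phenotypic ratio.
A goodness-of-fit test with 3 phenotype classes has df = 3 − 1 = 2.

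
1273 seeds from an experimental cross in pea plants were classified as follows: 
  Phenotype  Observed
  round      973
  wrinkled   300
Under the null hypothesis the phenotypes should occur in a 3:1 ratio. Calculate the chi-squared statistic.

Under the 3:1 hypothesis (Σ ratio = 4, N = 1273):
  round: 1273 × 3/4 = 954.75
  wrinkled: 1273 × 1/4 = 318.25
χ² = Σ (O − E)² / E
  round: (973 − 954.75)² / 954.75 = 0.3488
  wrinkled: (300 − 318.25)² / 318.25 = 1.0465
χ² = 0.3488 + 1.0465 = 1.3953 ≈ 1.395

1.395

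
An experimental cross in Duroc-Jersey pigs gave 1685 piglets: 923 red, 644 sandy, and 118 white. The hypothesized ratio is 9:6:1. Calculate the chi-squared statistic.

2.411

Total ratio parts = 16. Expected numbers out of 1685:
  red: 1685 × 9/16 = 947.8125
  sandy: 1685 × 6/16 = 631.875
  white: 1685 × 1/16 = 105.3125
χ² = Σ (O − E)² / E
  red: (923 − 947.8125)² / 947.8125 = 0.6496
  sandy: (644 − 631.875)² / 631.875 = 0.2327
  white: (118 − 105.3125)² / 105.3125 = 1.5285
χ² = 0.6496 + 0.2327 + 1.5285 = 2.4108 ≈ 2.411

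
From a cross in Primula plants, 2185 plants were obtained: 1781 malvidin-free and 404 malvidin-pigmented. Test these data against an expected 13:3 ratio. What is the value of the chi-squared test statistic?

Under the 13:3 hypothesis (Σ ratio = 16, N = 2185):
  malvidin-free: 2185 × 13/16 = 1775.3125
  malvidin-pigmented: 2185 × 3/16 = 409.6875
χ² = Σ (O − E)² / E
  malvidin-free: (1781 − 1775.3125)² / 1775.3125 = 0.0182
  malvidin-pigmented: (404 − 409.6875)² / 409.6875 = 0.0790
χ² = 0.0182 + 0.0790 = 0.0972 ≈ 0.097

0.097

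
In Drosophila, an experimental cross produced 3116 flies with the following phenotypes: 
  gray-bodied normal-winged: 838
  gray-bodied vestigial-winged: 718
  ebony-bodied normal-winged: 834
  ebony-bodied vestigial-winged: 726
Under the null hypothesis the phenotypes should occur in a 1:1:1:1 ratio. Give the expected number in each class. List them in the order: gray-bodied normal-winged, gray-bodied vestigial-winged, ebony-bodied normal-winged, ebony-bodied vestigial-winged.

779, 779, 779, 779

The 1:1:1:1 ratio has 4 parts, so with N = 3116 the expected counts are:
  gray-bodied normal-winged: 3116 × 1/4 = 779
  gray-bodied vestigial-winged: 3116 × 1/4 = 779
  ebony-bodied normal-winged: 3116 × 1/4 = 779
  ebony-bodied vestigial-winged: 3116 × 1/4 = 779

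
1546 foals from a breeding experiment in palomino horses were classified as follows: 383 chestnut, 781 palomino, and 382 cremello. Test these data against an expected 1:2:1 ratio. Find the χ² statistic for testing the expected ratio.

0.167

The 1:2:1 ratio has 4 parts, so with N = 1546 the expected counts are:
  chestnut: 1546 × 1/4 = 386.5
  palomino: 1546 × 2/4 = 773
  cremello: 1546 × 1/4 = 386.5
χ² = Σ (O − E)² / E
  chestnut: (383 − 386.5)² / 386.5 = 0.0317
  palomino: (781 − 773)² / 773 = 0.0828
  cremello: (382 − 386.5)² / 386.5 = 0.0524
χ² = 0.0317 + 0.0828 + 0.0524 = 0.1669 ≈ 0.167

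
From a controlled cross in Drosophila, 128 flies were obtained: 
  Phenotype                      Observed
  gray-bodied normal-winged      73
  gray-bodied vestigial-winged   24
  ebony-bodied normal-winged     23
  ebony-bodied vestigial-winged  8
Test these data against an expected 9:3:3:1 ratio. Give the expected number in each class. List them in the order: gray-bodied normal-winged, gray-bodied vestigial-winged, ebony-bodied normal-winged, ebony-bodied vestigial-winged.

Expected counts for N = 128 under a 9:3:3:1 ratio (total parts = 16):
  gray-bodied normal-winged: 128 × 9/16 = 72
  gray-bodied vestigial-winged: 128 × 3/16 = 24
  ebony-bodied normal-winged: 128 × 3/16 = 24
  ebony-bodied vestigial-winged: 128 × 1/16 = 8

72, 24, 24, 8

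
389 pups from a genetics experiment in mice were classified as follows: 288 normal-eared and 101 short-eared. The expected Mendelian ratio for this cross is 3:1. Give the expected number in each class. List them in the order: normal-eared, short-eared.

Total ratio parts = 4. Expected numbers out of 389:
  normal-eared: 389 × 3/4 = 291.75
  short-eared: 389 × 1/4 = 97.25

291.75, 97.25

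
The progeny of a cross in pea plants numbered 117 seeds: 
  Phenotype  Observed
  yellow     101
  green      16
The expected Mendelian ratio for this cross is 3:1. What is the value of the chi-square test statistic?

Under the 3:1 hypothesis (Σ ratio = 4, N = 117):
  yellow: 117 × 3/4 = 87.75
  green: 117 × 1/4 = 29.25
χ² = Σ (O − E)² / E
  yellow: (101 − 87.75)² / 87.75 = 2.0007
  green: (16 − 29.25)² / 29.25 = 6.0021
χ² = 2.0007 + 6.0021 = 8.0028 ≈ 8.003

8.003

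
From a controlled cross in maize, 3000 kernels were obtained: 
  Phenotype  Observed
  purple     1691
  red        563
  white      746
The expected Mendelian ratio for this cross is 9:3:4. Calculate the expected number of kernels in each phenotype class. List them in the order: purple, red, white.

Total ratio parts = 16. Expected numbers out of 3000:
  purple: 3000 × 9/16 = 1687.5
  red: 3000 × 3/16 = 562.5
  white: 3000 × 4/16 = 750

1687.5, 562.5, 750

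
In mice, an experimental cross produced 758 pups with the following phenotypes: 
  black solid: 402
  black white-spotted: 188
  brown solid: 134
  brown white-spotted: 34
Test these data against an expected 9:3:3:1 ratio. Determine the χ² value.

Expected counts for N = 758 under a 9:3:3:1 ratio (total parts = 16):
  black solid: 758 × 9/16 = 426.375
  black white-spotted: 758 × 3/16 = 142.125
  brown solid: 758 × 3/16 = 142.125
  brown white-spotted: 758 × 1/16 = 47.375
χ² = Σ (O − E)² / E
  black solid: (402 − 426.375)² / 426.375 = 1.3935
  black white-spotted: (188 − 142.125)² / 142.125 = 14.8075
  brown solid: (134 − 142.125)² / 142.125 = 0.4645
  brown white-spotted: (34 − 47.375)² / 47.375 = 3.7761
χ² = 1.3935 + 14.8075 + 0.4645 + 3.7761 = 20.4416 ≈ 20.442

20.442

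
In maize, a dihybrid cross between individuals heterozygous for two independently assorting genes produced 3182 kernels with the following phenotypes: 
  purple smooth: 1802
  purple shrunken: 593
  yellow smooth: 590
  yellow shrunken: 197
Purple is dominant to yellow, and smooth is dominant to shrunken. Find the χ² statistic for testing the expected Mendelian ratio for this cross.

0.195

A dihybrid F₂ with independent assortment and complete dominance at both loci gives a 9:3:3:1 phenotypic ratio.
Total ratio parts = 16. Expected numbers out of 3182:
  purple smooth: 3182 × 9/16 = 1789.875
  purple shrunken: 3182 × 3/16 = 596.625
  yellow smooth: 3182 × 3/16 = 596.625
  yellow shrunken: 3182 × 1/16 = 198.875
χ² = Σ (O − E)² / E
  purple smooth: (1802 − 1789.875)² / 1789.875 = 0.0821
  purple shrunken: (593 − 596.625)² / 596.625 = 0.0220
  yellow smooth: (590 − 596.625)² / 596.625 = 0.0736
  yellow shrunken: (197 − 198.875)² / 198.875 = 0.0177
χ² = 0.0821 + 0.0220 + 0.0736 + 0.0177 = 0.1954 ≈ 0.195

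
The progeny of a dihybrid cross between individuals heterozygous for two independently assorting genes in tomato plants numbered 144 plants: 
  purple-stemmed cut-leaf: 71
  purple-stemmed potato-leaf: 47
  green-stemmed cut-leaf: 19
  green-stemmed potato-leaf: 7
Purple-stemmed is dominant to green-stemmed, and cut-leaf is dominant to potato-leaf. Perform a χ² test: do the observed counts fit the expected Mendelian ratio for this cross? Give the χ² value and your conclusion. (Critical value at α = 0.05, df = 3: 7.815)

18.864; not consistent

A dihybrid F₂ with independent assortment and complete dominance at both loci gives a 9:3:3:1 phenotypic ratio.
The 9:3:3:1 ratio has 16 parts, so with N = 144 the expected counts are:
  purple-stemmed cut-leaf: 144 × 9/16 = 81
  purple-stemmed potato-leaf: 144 × 3/16 = 27
  green-stemmed cut-leaf: 144 × 3/16 = 27
  green-stemmed potato-leaf: 144 × 1/16 = 9
χ² = Σ (O − E)² / E
  purple-stemmed cut-leaf: (71 − 81)² / 81 = 1.2346
  purple-stemmed potato-leaf: (47 − 27)² / 27 = 14.8148
  green-stemmed cut-leaf: (19 − 27)² / 27 = 2.3704
  green-stemmed potato-leaf: (7 − 9)² / 9 = 0.4444
χ² = 1.2346 + 14.8148 + 2.3704 + 0.4444 = 18.8642 ≈ 18.864
Degrees of freedom = 4 − 1 = 3; critical value at α = 0.05 is 7.815.
Since 18.864 > 7.815, we reject the null hypothesis — the data do not fit the 9:3:3:1 ratio.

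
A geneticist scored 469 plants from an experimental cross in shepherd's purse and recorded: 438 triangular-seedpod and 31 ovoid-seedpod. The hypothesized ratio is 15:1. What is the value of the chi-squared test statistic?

0.104

Total ratio parts = 16. Expected numbers out of 469:
  triangular-seedpod: 469 × 15/16 = 439.6875
  ovoid-seedpod: 469 × 1/16 = 29.3125
χ² = Σ (O − E)² / E
  triangular-seedpod: (438 − 439.6875)² / 439.6875 = 0.0065
  ovoid-seedpod: (31 − 29.3125)² / 29.3125 = 0.0971
χ² = 0.0065 + 0.0971 = 0.1036 ≈ 0.104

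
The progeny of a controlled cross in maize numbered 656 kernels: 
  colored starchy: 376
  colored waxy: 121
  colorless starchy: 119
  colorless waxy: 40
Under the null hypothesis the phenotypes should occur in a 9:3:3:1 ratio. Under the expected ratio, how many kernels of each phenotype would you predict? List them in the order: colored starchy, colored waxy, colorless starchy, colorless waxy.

The 9:3:3:1 ratio has 16 parts, so with N = 656 the expected counts are:
  colored starchy: 656 × 9/16 = 369
  colored waxy: 656 × 3/16 = 123
  colorless starchy: 656 × 3/16 = 123
  colorless waxy: 656 × 1/16 = 41

369, 123, 123, 41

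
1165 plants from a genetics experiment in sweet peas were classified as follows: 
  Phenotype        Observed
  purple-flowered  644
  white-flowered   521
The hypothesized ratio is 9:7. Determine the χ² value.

Total ratio parts = 16. Expected numbers out of 1165:
  purple-flowered: 1165 × 9/16 = 655.3125
  white-flowered: 1165 × 7/16 = 509.6875
χ² = Σ (O − E)² / E
  purple-flowered: (644 − 655.3125)² / 655.3125 = 0.1953
  white-flowered: (521 − 509.6875)² / 509.6875 = 0.2511
χ² = 0.1953 + 0.2511 = 0.4464 ≈ 0.446

0.446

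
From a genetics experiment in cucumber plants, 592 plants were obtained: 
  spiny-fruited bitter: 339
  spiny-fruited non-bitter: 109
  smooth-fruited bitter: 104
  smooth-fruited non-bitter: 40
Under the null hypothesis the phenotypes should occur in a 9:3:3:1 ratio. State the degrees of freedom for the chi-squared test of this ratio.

3

A goodness-of-fit test with 4 phenotype classes has df = 4 − 1 = 3.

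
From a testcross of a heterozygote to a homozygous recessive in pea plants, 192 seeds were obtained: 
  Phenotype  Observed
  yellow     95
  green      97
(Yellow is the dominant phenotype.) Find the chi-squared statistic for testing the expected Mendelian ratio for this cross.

A testcross of a heterozygote (Aa × aa) gives a 1:1 phenotypic ratio.
Expected counts for N = 192 under a 1:1 ratio (total parts = 2):
  yellow: 192 × 1/2 = 96
  green: 192 × 1/2 = 96
χ² = Σ (O − E)² / E
  yellow: (95 − 96)² / 96 = 0.0104
  green: (97 − 96)² / 96 = 0.0104
χ² = 0.0104 + 0.0104 = 0.0208 ≈ 0.021

0.021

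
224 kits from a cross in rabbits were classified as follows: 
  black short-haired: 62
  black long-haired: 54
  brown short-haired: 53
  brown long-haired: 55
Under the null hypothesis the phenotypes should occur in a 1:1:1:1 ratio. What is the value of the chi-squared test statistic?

0.893

Under the 1:1:1:1 hypothesis (Σ ratio = 4, N = 224):
  black short-haired: 224 × 1/4 = 56
  black long-haired: 224 × 1/4 = 56
  brown short-haired: 224 × 1/4 = 56
  brown long-haired: 224 × 1/4 = 56
χ² = Σ (O − E)² / E
  black short-haired: (62 − 56)² / 56 = 0.6429
  black long-haired: (54 − 56)² / 56 = 0.0714
  brown short-haired: (53 − 56)² / 56 = 0.1607
  brown long-haired: (55 − 56)² / 56 = 0.0179
χ² = 0.6429 + 0.0714 + 0.1607 + 0.0179 = 0.8929 ≈ 0.893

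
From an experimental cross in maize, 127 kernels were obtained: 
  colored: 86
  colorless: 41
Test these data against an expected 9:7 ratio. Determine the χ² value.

6.785

Under the 9:7 hypothesis (Σ ratio = 16, N = 127):
  colored: 127 × 9/16 = 71.4375
  colorless: 127 × 7/16 = 55.5625
χ² = Σ (O − E)² / E
  colored: (86 − 71.4375)² / 71.4375 = 2.9686
  colorless: (41 − 55.5625)² / 55.5625 = 3.8167
χ² = 2.9686 + 3.8167 = 6.7853 ≈ 6.785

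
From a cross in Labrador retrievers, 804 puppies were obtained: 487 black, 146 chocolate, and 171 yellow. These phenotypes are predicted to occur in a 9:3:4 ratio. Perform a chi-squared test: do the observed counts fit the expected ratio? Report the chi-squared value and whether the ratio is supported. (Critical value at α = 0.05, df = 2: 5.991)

Under the 9:3:4 hypothesis (Σ ratio = 16, N = 804):
  black: 804 × 9/16 = 452.25
  chocolate: 804 × 3/16 = 150.75
  yellow: 804 × 4/16 = 201
χ² = Σ (O − E)² / E
  black: (487 − 452.25)² / 452.25 = 2.6701
  chocolate: (146 − 150.75)² / 150.75 = 0.1497
  yellow: (171 − 201)² / 201 = 4.4776
χ² = 2.6701 + 0.1497 + 4.4776 = 7.2974 ≈ 7.297
Degrees of freedom = 3 − 1 = 2; critical value at α = 0.05 is 5.991.
Since 7.297 > 5.991, we reject the null hypothesis — the data do not fit the 9:3:4 ratio.

7.297; not consistent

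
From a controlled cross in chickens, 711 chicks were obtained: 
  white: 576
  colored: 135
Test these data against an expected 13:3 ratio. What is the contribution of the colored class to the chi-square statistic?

Total ratio parts = 16. Expected numbers out of 711:
  white: 711 × 13/16 = 577.6875
  colored: 711 × 3/16 = 133.3125
Contribution of colored: (135 − 133.3125)² / 133.3125 = 0.0214

0.021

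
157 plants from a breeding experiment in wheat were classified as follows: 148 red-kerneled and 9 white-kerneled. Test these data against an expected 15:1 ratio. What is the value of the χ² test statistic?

Total ratio parts = 16. Expected numbers out of 157:
  red-kerneled: 157 × 15/16 = 147.1875
  white-kerneled: 157 × 1/16 = 9.8125
χ² = Σ (O − E)² / E
  red-kerneled: (148 − 147.1875)² / 147.1875 = 0.0045
  white-kerneled: (9 − 9.8125)² / 9.8125 = 0.0673
χ² = 0.0045 + 0.0673 = 0.0718 ≈ 0.072

0.072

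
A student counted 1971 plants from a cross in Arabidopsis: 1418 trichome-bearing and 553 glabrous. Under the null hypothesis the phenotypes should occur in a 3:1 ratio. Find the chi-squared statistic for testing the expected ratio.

9.823

Expected counts for N = 1971 under a 3:1 ratio (total parts = 4):
  trichome-bearing: 1971 × 3/4 = 1478.25
  glabrous: 1971 × 1/4 = 492.75
χ² = Σ (O − E)² / E
  trichome-bearing: (1418 − 1478.25)² / 1478.25 = 2.4556
  glabrous: (553 − 492.75)² / 492.75 = 7.3669
χ² = 2.4556 + 7.3669 = 9.8225 ≈ 9.823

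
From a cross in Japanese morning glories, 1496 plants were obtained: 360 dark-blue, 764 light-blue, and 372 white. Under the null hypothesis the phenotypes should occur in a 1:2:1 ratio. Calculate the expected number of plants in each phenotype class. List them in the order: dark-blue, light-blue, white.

The 1:2:1 ratio has 4 parts, so with N = 1496 the expected counts are:
  dark-blue: 1496 × 1/4 = 374
  light-blue: 1496 × 2/4 = 748
  white: 1496 × 1/4 = 374

374, 748, 374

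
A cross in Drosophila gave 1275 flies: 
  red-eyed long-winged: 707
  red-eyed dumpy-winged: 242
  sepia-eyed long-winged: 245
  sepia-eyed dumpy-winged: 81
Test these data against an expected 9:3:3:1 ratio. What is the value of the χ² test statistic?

Expected counts for N = 1275 under a 9:3:3:1 ratio (total parts = 16):
  red-eyed long-winged: 1275 × 9/16 = 717.1875
  red-eyed dumpy-winged: 1275 × 3/16 = 239.0625
  sepia-eyed long-winged: 1275 × 3/16 = 239.0625
  sepia-eyed dumpy-winged: 1275 × 1/16 = 79.6875
χ² = Σ (O − E)² / E
  red-eyed long-winged: (707 − 717.1875)² / 717.1875 = 0.1447
  red-eyed dumpy-winged: (242 − 239.0625)² / 239.0625 = 0.0361
  sepia-eyed long-winged: (245 − 239.0625)² / 239.0625 = 0.1475
  sepia-eyed dumpy-winged: (81 − 79.6875)² / 79.6875 = 0.0216
χ² = 0.1447 + 0.0361 + 0.1475 + 0.0216 = 0.3499 ≈ 0.350

0.350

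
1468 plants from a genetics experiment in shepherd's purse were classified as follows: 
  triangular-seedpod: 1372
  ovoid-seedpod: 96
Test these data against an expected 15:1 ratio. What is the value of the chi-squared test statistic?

The 15:1 ratio has 16 parts, so with N = 1468 the expected counts are:
  triangular-seedpod: 1468 × 15/16 = 1376.25
  ovoid-seedpod: 1468 × 1/16 = 91.75
χ² = Σ (O − E)² / E
  triangular-seedpod: (1372 − 1376.25)² / 1376.25 = 0.0131
  ovoid-seedpod: (96 − 91.75)² / 91.75 = 0.1969
χ² = 0.0131 + 0.1969 = 0.210

0.210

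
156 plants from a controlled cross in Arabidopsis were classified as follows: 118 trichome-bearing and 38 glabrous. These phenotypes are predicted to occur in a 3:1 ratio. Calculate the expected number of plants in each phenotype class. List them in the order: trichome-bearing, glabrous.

Total ratio parts = 4. Expected numbers out of 156:
  trichome-bearing: 156 × 3/4 = 117
  glabrous: 156 × 1/4 = 39

117, 39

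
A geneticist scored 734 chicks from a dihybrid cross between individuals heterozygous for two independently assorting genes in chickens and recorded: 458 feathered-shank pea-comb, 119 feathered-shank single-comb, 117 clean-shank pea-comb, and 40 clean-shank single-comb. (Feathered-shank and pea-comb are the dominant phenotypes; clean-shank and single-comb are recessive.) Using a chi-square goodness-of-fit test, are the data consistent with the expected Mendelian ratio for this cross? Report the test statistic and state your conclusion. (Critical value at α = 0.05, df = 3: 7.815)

11.296; not consistent

A dihybrid F₂ with independent assortment and complete dominance at both loci gives a 9:3:3:1 phenotypic ratio.
The 9:3:3:1 ratio has 16 parts, so with N = 734 the expected counts are:
  feathered-shank pea-comb: 734 × 9/16 = 412.875
  feathered-shank single-comb: 734 × 3/16 = 137.625
  clean-shank pea-comb: 734 × 3/16 = 137.625
  clean-shank single-comb: 734 × 1/16 = 45.875
χ² = Σ (O − E)² / E
  feathered-shank pea-comb: (458 − 412.875)² / 412.875 = 4.9319
  feathered-shank single-comb: (119 − 137.625)² / 137.625 = 2.5205
  clean-shank pea-comb: (117 − 137.625)² / 137.625 = 3.0909
  clean-shank single-comb: (40 − 45.875)² / 45.875 = 0.7524
χ² = 4.9319 + 2.5205 + 3.0909 + 0.7524 = 11.2957 ≈ 11.296
Degrees of freedom = 4 − 1 = 3; critical value at α = 0.05 is 7.815.
Since 11.296 > 7.815, we reject the null hypothesis — the data do not fit the 9:3:3:1 ratio.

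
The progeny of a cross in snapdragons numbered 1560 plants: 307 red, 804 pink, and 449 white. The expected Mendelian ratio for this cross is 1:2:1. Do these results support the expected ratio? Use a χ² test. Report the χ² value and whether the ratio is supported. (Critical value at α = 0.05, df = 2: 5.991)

27.328; not consistent

Total ratio parts = 4. Expected numbers out of 1560:
  red: 1560 × 1/4 = 390
  pink: 1560 × 2/4 = 780
  white: 1560 × 1/4 = 390
χ² = Σ (O − E)² / E
  red: (307 − 390)² / 390 = 17.6641
  pink: (804 − 780)² / 780 = 0.7385
  white: (449 − 390)² / 390 = 8.9256
χ² = 17.6641 + 0.7385 + 8.9256 = 27.3282 ≈ 27.328
Degrees of freedom = 3 − 1 = 2; critical value at α = 0.05 is 5.991.
Since 27.328 > 5.991, we reject the null hypothesis — the data do not fit the 1:2:1 ratio.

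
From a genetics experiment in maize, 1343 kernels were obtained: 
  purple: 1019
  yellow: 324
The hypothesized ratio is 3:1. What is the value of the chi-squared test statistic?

Expected counts for N = 1343 under a 3:1 ratio (total parts = 4):
  purple: 1343 × 3/4 = 1007.25
  yellow: 1343 × 1/4 = 335.75
χ² = Σ (O − E)² / E
  purple: (1019 − 1007.25)² / 1007.25 = 0.1371
  yellow: (324 − 335.75)² / 335.75 = 0.4112
χ² = 0.1371 + 0.4112 = 0.5483 ≈ 0.548

0.548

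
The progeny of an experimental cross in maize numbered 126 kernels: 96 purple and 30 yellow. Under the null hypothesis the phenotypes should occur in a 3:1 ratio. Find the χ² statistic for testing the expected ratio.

The 3:1 ratio has 4 parts, so with N = 126 the expected counts are:
  purple: 126 × 3/4 = 94.5
  yellow: 126 × 1/4 = 31.5
χ² = Σ (O − E)² / E
  purple: (96 − 94.5)² / 94.5 = 0.0238
  yellow: (30 − 31.5)² / 31.5 = 0.0714
χ² = 0.0238 + 0.0714 = 0.0952 ≈ 0.095

0.095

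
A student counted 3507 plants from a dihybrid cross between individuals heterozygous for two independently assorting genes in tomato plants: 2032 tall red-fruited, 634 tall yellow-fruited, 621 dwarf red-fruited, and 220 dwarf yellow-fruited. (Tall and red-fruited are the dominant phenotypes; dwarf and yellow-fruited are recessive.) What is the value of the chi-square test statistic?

4.664

A dihybrid F₂ with independent assortment and complete dominance at both loci gives a 9:3:3:1 phenotypic ratio.
The 9:3:3:1 ratio has 16 parts, so with N = 3507 the expected counts are:
  tall red-fruited: 3507 × 9/16 = 1972.6875
  tall yellow-fruited: 3507 × 3/16 = 657.5625
  dwarf red-fruited: 3507 × 3/16 = 657.5625
  dwarf yellow-fruited: 3507 × 1/16 = 219.1875
χ² = Σ (O − E)² / E
  tall red-fruited: (2032 − 1972.6875)² / 1972.6875 = 1.7833
  tall yellow-fruited: (634 − 657.5625)² / 657.5625 = 0.8443
  dwarf red-fruited: (621 − 657.5625)² / 657.5625 = 2.0330
  dwarf yellow-fruited: (220 − 219.1875)² / 219.1875 = 0.0030
χ² = 1.7833 + 0.8443 + 2.0330 + 0.0030 = 4.6636 ≈ 4.664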